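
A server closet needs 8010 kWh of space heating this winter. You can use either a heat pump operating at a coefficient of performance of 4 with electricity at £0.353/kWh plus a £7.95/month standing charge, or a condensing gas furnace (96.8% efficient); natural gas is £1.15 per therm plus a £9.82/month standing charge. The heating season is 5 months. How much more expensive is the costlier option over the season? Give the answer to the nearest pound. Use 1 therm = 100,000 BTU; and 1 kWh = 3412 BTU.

£373

Heat load = 8010 kWh × 3412 = 27,330,120 BTU
Gas: input = 27,330,120 / 0.968 = 28,233,595 BTU = 282.3 therm → 282.3 × £1.15 = £324.69; + 5 × £9.82 standing = £373.79
Heat pump: 27,330,120 BTU / 3412 = 8,010 kWh heat; / 4 = 2,002 kWh in → × £0.353 = £706.88; + 5 × £7.95 standing = £746.63
Difference = |£373.79 − £746.63| = £372.85 ≈ £373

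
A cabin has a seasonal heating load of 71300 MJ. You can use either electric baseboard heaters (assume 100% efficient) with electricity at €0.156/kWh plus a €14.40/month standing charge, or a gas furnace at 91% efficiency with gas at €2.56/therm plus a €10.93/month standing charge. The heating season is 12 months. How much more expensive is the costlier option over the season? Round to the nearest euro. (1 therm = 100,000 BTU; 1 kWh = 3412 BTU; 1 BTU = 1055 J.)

Heat load = 71300 MJ = 71,300,000,000 J / 1055 = 67,582,938 BTU
Gas: input = 67,582,938 / 0.91 = 74,266,965 BTU = 742.7 therm → 742.7 × €2.56 = €1,901.23; + 12 × €10.93 standing = €2,032.39
Electric: 67,582,938 BTU / 3412 = 19,810 kWh → × €0.156 = €3,089.96; + 12 × €14.40 standing = €3,262.76
Difference = |€2,032.39 − €3,262.76| = €1,230.36 ≈ €1230

€1230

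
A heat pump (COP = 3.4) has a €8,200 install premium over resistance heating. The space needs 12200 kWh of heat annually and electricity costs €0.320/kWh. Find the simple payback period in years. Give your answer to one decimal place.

3.0 years

Resistance: 12200 kWh × €0.320 = €3,904.00/yr
Heat pump: 12200 / 3.4 = 3588 kWh in → × €0.320 = €1,148.24/yr
Annual savings = €2,755.76
Payback = €8,200 / €2,755.76 = 2.98 years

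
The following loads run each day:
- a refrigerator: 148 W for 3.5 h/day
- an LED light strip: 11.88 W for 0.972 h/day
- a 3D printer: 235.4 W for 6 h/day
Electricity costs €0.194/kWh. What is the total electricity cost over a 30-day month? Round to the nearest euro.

refrigerator: 148 W × 3.5 h × 30 d = 15,540 Wh = 15.54 kWh
LED light strip: 11.88 W × 0.972 h × 30 d = 346 Wh = 0.3464 kWh
3D printer: 235.4 W × 6 h × 30 d = 42,372 Wh = 42.37 kWh
Total energy = 15.54 + 0.3464 + 42.37 = 58.26 kWh
Cost = 58.26 kWh × €0.194 = €11.30 ≈ €11

€11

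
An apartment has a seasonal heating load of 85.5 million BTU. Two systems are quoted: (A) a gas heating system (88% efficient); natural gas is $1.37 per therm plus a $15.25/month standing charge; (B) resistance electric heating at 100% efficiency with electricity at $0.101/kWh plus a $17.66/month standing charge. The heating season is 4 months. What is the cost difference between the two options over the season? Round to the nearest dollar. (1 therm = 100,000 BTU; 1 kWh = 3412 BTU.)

Heat load = 85.5 × 10⁶ BTU = 85,500,000 BTU
Gas: input = 85,500,000 / 0.88 = 97,159,091 BTU = 971.6 therm → 971.6 × $1.37 = $1,331.08; + 4 × $15.25 standing = $1,392.08
Electric: 85,500,000 BTU / 3412 = 25,060 kWh → × $0.101 = $2,530.92; + 4 × $17.66 standing = $2,601.56
Difference = |$1,392.08 − $2,601.56| = $1,209.48 ≈ $1209

$1209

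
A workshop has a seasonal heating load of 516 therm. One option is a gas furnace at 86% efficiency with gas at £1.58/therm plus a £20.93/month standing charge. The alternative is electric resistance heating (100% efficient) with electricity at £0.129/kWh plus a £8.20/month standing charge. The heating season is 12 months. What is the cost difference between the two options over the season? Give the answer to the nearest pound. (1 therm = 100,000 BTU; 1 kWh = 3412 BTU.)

Heat load = 516 therm × 100,000 = 51,600,000 BTU
Gas: input = 51,600,000 / 0.86 = 60,000,000 BTU = 600 therm → 600 × £1.58 = £948.00; + 12 × £20.93 standing = £1,199.16
Electric: 51,600,000 BTU / 3412 = 15,120 kWh → × £0.129 = £1,950.88; + 12 × £8.20 standing = £2,049.28
Difference = |£1,199.16 − £2,049.28| = £850.12 ≈ £850

£850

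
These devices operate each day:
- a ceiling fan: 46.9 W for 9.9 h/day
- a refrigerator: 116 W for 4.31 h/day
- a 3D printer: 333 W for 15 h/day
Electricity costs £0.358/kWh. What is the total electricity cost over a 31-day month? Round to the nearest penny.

£66.14

ceiling fan: 46.9 W × 9.9 h × 31 d = 14,394 Wh = 14.39 kWh
refrigerator: 116 W × 4.31 h × 31 d = 15,499 Wh = 15.5 kWh
3D printer: 333 W × 15 h × 31 d = 154,845 Wh = 154.8 kWh
Total energy = 14.39 + 15.5 + 154.8 = 184.7 kWh
Cost = 184.7 kWh × £0.358 = £66.14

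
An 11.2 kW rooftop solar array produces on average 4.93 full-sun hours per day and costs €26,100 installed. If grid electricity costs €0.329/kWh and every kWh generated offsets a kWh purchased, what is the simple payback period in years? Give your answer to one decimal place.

Daily generation = 11.2 kW × 4.93 h = 55.22 kWh
Annual generation = 55.22 × 365 = 20154 kWh
Annual savings = 20154 × €0.329 = €6,630.61
Payback = €26,100 / €6,630.61 = 3.94 years

3.9 years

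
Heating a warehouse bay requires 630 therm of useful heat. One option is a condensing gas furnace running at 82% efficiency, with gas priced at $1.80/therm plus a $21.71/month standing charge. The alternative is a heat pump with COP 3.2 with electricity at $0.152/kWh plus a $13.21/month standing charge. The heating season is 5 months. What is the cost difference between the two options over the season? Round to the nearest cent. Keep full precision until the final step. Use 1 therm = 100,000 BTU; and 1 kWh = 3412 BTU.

$548.38

Heat load = 630 therm × 100,000 = 63,000,000 BTU
Gas: input = 63,000,000 / 0.82 = 76,829,268 BTU = 768.3 therm → 768.3 × $1.80 = $1,382.93; + 5 × $21.71 standing = $1,491.48
Heat pump: 63,000,000 BTU / 3412 = 18,460 kWh heat; / 3.2 = 5,770 kWh in → × $0.152 = $877.05; + 5 × $13.21 standing = $943.10
Difference = |$1,491.48 − $943.10| = $548.38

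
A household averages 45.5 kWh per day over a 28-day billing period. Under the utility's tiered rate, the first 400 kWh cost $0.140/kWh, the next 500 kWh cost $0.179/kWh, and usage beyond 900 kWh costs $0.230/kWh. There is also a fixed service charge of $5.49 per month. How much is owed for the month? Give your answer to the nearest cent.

$237.01

Usage = 45.5 kWh/day × 28 days = 1274 kWh
First 400 kWh × $0.140 = $56.00
Next 500 kWh × $0.179 = $89.50
Remaining 374 kWh × $0.230 = $86.02
Energy charge = $231.52; + service $5.49 = $237.01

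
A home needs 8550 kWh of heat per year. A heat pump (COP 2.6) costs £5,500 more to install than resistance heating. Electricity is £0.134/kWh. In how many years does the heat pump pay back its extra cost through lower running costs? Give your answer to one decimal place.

7.8 years

Resistance: 8550 kWh × £0.134 = £1,145.70/yr
Heat pump: 8550 / 2.6 = 3288 kWh in → × £0.134 = £440.65/yr
Annual savings = £705.05
Payback = £5,500 / £705.05 = 7.8 years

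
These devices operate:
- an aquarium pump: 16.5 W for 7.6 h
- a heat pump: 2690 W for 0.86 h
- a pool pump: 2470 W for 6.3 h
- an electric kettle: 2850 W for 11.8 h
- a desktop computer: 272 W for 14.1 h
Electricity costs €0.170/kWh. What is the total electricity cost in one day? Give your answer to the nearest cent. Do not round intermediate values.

€9.43

aquarium pump: 16.5 W × 7.6 h = 125 Wh = 0.1254 kWh
heat pump: 2690 W × 0.86 h = 2,313 Wh = 2.313 kWh
pool pump: 2470 W × 6.3 h = 15,561 Wh = 15.56 kWh
electric kettle: 2850 W × 11.8 h = 33,630 Wh = 33.63 kWh
desktop computer: 272 W × 14.1 h = 3,835 Wh = 3.835 kWh
Total energy = 0.1254 + 2.313 + 15.56 + 33.63 + 3.835 = 55.47 kWh
Cost = 55.47 kWh × €0.170 = €9.43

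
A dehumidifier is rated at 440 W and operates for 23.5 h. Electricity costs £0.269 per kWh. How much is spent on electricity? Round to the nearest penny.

Energy = 440 W × 23.5 h = 10,340 Wh = 10.34 kWh
Cost = 10.34 kWh × £0.269/kWh = £2.78

£2.78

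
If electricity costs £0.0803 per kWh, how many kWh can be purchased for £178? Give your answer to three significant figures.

£178 / £0.0803 per kWh = 2,217 kWh

2220 kWh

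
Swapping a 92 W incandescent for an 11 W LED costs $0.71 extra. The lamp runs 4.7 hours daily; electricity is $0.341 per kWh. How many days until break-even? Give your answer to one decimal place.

Power saved = 92 − 11 = 81 W
Daily energy saved = 81 W × 4.7 h = 380.7 Wh = 0.3807 kWh
Daily savings = 0.3807 × $0.341 = $0.1298
Payback = $0.71 / $0.1298 per day = 5.469 days

5.5 days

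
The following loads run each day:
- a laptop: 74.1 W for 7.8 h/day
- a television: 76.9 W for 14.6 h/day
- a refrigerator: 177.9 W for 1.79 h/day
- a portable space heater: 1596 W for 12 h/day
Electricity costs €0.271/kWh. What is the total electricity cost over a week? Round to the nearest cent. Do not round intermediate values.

€40.16

laptop: 74.1 W × 7.8 h × 7 d = 4,046 Wh = 4.046 kWh
television: 76.9 W × 14.6 h × 7 d = 7,859 Wh = 7.859 kWh
refrigerator: 177.9 W × 1.79 h × 7 d = 2,229 Wh = 2.229 kWh
portable space heater: 1596 W × 12 h × 7 d = 134,064 Wh = 134.1 kWh
Total energy = 4.046 + 7.859 + 2.229 + 134.1 = 148.2 kWh
Cost = 148.2 kWh × €0.271 = €40.16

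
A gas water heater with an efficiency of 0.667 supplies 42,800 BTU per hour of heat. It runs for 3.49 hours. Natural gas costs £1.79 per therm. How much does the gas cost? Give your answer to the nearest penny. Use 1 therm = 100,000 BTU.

£4.01

Heat delivered = 42,800 BTU/h × 3.49 h = 149,372 BTU
Gas input = 149,372 / 0.667 = 223,946 BTU
= 223,946 / 100,000 = 2.239 therm
Cost = 2.239 × £1.79/therm = £4.01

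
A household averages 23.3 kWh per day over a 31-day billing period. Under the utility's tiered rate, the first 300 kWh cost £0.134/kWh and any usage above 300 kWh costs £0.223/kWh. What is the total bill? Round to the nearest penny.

Usage = 23.3 kWh/day × 31 days = 722.3 kWh
First 300 kWh × £0.134 = £40.20
Remaining 422.3 kWh × £0.223 = £94.17
Total = £134.37

£134.37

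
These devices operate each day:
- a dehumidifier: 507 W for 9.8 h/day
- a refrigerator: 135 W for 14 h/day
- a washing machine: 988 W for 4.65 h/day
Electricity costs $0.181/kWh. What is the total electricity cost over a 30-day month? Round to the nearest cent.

$62.19

dehumidifier: 507 W × 9.8 h × 30 d = 149,058 Wh = 149.1 kWh
refrigerator: 135 W × 14 h × 30 d = 56,700 Wh = 56.7 kWh
washing machine: 988 W × 4.65 h × 30 d = 137,826 Wh = 137.8 kWh
Total energy = 149.1 + 56.7 + 137.8 = 343.6 kWh
Cost = 343.6 kWh × $0.181 = $62.19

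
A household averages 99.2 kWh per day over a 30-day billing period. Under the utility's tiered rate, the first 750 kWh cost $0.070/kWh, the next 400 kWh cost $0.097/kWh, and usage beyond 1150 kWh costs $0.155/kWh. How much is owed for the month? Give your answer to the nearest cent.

Usage = 99.2 kWh/day × 30 days = 2976 kWh
First 750 kWh × $0.070 = $52.50
Next 400 kWh × $0.097 = $38.80
Remaining 1826 kWh × $0.155 = $283.03
Total = $374.33

$374.33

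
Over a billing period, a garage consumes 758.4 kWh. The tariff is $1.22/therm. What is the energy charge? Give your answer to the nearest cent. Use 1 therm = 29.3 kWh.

$31.58

758.4 kWh × (0.03413 therm/kWh) = 25.88 therm
Cost = 25.88 therm × $1.22/therm = $31.58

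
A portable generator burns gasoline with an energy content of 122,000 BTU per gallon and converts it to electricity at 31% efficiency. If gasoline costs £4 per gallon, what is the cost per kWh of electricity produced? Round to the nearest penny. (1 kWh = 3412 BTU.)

Electrical output per gallon = 122,000 BTU × 0.31 / 3412 BTU/kWh = 11.08 kWh
Cost per kWh = £4 / 11.08 kWh = £0.361

£0.36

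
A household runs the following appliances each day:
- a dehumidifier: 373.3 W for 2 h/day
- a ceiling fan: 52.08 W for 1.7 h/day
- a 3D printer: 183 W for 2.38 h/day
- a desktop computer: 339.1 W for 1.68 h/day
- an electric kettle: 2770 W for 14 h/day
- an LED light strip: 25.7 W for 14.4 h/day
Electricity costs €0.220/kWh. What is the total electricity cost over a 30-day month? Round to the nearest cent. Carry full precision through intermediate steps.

dehumidifier: 373.3 W × 2 h × 30 d = 22,398 Wh = 22.4 kWh
ceiling fan: 52.08 W × 1.7 h × 30 d = 2,656 Wh = 2.656 kWh
3D printer: 183 W × 2.38 h × 30 d = 13,066 Wh = 13.07 kWh
desktop computer: 339.1 W × 1.68 h × 30 d = 17,091 Wh = 17.09 kWh
electric kettle: 2770 W × 14 h × 30 d = 1,163,400 Wh = 1,163 kWh
LED light strip: 25.7 W × 14.4 h × 30 d = 11,102 Wh = 11.1 kWh
Total energy = 22.4 + 2.656 + 13.07 + 17.09 + 1,163 + 11.1 = 1,230 kWh
Cost = 1,230 kWh × €0.220 = €270.54

€270.54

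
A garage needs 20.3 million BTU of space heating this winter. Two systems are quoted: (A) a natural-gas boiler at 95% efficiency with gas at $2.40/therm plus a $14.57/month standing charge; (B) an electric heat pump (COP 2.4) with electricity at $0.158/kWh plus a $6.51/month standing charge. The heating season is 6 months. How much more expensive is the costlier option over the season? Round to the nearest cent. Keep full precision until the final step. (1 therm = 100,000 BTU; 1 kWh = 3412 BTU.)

Heat load = 20.3 × 10⁶ BTU = 20,300,000 BTU
Gas: input = 20,300,000 / 0.95 = 21,368,421 BTU = 213.7 therm → 213.7 × $2.40 = $512.84; + 6 × $14.57 standing = $600.26
Heat pump: 20,300,000 BTU / 3412 = 5,950 kWh heat; / 2.4 = 2,479 kWh in → × $0.158 = $391.68; + 6 × $6.51 standing = $430.74
Difference = |$600.26 − $430.74| = $169.52

$169.52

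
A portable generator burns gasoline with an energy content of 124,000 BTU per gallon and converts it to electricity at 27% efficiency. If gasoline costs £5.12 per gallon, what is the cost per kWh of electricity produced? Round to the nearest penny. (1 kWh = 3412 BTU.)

Electrical output per gallon = 124,000 BTU × 0.27 / 3412 BTU/kWh = 9.812 kWh
Cost per kWh = £5.12 / 9.812 kWh = £0.522

£0.52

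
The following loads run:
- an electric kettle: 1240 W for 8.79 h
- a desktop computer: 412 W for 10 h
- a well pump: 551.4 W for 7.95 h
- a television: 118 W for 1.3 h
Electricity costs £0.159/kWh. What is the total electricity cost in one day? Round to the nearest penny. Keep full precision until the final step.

£3.11

electric kettle: 1240 W × 8.79 h = 10,900 Wh = 10.9 kWh
desktop computer: 412 W × 10 h = 4,120 Wh = 4.12 kWh
well pump: 551.4 W × 7.95 h = 4,384 Wh = 4.384 kWh
television: 118 W × 1.3 h = 153 Wh = 0.1534 kWh
Total energy = 10.9 + 4.12 + 4.384 + 0.1534 = 19.56 kWh
Cost = 19.56 kWh × £0.159 = £3.11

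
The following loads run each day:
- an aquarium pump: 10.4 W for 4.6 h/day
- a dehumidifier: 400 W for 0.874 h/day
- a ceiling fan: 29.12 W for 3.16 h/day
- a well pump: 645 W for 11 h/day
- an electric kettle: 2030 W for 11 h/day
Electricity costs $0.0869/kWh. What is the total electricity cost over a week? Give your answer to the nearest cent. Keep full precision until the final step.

aquarium pump: 10.4 W × 4.6 h × 7 d = 335 Wh = 0.3349 kWh
dehumidifier: 400 W × 0.874 h × 7 d = 2,447 Wh = 2.447 kWh
ceiling fan: 29.12 W × 3.16 h × 7 d = 644 Wh = 0.6441 kWh
well pump: 645 W × 11 h × 7 d = 49,665 Wh = 49.66 kWh
electric kettle: 2030 W × 11 h × 7 d = 156,310 Wh = 156.3 kWh
Total energy = 0.3349 + 2.447 + 0.6441 + 49.66 + 156.3 = 209.4 kWh
Cost = 209.4 kWh × $0.0869 = $18.20

$18.20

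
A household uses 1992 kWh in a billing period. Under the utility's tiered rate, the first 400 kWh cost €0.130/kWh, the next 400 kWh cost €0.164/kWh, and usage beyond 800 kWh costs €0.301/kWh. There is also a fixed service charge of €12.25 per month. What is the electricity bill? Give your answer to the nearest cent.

€488.64

First 400 kWh × €0.130 = €52.00
Next 400 kWh × €0.164 = €65.60
Remaining 1192 kWh × €0.301 = €358.79
Energy charge = €476.39; + service €12.25 = €488.64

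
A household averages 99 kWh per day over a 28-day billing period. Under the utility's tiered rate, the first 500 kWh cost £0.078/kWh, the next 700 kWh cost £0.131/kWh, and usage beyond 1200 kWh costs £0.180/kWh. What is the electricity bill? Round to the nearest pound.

£414

Usage = 99 kWh/day × 28 days = 2772 kWh
First 500 kWh × £0.078 = £39.00
Next 700 kWh × £0.131 = £91.70
Remaining 1572 kWh × £0.180 = £282.96
Total = £413.66 ≈ £414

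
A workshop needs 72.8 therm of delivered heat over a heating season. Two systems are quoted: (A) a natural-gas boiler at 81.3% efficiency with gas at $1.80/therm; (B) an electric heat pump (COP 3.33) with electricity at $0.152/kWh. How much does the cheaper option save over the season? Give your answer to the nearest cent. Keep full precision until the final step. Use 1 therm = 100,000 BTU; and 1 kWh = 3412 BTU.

$63.79

Heat load = 72.8 therm × 100,000 = 7,280,000 BTU
Gas: input = 7,280,000 / 0.813 = 8,954,490 BTU = 89.54 therm → 89.54 × $1.80 = $161.18
Heat pump: 7,280,000 BTU / 3412 = 2,134 kWh heat; / 3.33 = 640.7 kWh in → × $0.152 = $97.39
Difference = |$161.18 − $97.39| = $63.79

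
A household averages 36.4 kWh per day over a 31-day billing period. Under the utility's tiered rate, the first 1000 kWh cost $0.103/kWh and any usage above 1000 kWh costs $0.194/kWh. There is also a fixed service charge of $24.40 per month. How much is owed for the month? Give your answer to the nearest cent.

$152.31

Usage = 36.4 kWh/day × 31 days = 1128.4 kWh
First 1000 kWh × $0.103 = $103.00
Remaining 128.4 kWh × $0.194 = $24.91
Energy charge = $127.91; + service $24.40 = $152.31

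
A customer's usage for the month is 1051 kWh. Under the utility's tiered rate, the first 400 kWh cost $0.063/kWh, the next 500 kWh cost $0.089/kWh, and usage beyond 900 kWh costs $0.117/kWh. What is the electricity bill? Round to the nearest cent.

First 400 kWh × $0.063 = $25.20
Next 500 kWh × $0.089 = $44.50
Remaining 151 kWh × $0.117 = $17.67
Total = $87.37

$87.37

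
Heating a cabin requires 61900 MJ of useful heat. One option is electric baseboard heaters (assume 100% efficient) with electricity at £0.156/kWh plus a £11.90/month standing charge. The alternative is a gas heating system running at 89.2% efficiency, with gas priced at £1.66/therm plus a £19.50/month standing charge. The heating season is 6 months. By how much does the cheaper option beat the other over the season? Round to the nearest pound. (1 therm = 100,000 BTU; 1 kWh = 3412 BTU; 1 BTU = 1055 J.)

£1545

Heat load = 61900 MJ = 61,900,000,000 J / 1055 = 58,672,986 BTU
Gas: input = 58,672,986 / 0.892 = 65,776,890 BTU = 657.8 therm → 657.8 × £1.66 = £1,091.90; + 6 × £19.50 standing = £1,208.90
Electric: 58,672,986 BTU / 3412 = 17,200 kWh → × £0.156 = £2,682.59; + 6 × £11.90 standing = £2,753.99
Difference = |£1,208.90 − £2,753.99| = £1,545.09 ≈ £1545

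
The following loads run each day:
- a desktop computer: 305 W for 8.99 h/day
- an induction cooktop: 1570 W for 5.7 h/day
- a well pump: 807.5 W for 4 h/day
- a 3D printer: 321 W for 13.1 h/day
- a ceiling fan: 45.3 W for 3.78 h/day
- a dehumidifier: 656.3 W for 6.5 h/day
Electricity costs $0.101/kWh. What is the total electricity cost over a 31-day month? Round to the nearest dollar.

$74

desktop computer: 305 W × 8.99 h × 31 d = 85,000 Wh = 85 kWh
induction cooktop: 1570 W × 5.7 h × 31 d = 277,419 Wh = 277.4 kWh
well pump: 807.5 W × 4 h × 31 d = 100,130 Wh = 100.1 kWh
3D printer: 321 W × 13.1 h × 31 d = 130,358 Wh = 130.4 kWh
ceiling fan: 45.3 W × 3.78 h × 31 d = 5,308 Wh = 5.308 kWh
dehumidifier: 656.3 W × 6.5 h × 31 d = 132,244 Wh = 132.2 kWh
Total energy = 85 + 277.4 + 100.1 + 130.4 + 5.308 + 132.2 = 730.5 kWh
Cost = 730.5 kWh × $0.101 = $73.78 ≈ $74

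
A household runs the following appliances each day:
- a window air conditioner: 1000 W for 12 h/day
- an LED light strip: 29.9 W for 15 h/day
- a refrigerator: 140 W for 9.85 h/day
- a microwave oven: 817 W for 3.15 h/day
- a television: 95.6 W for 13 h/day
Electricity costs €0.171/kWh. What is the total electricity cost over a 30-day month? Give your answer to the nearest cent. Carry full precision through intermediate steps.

€90.51

window air conditioner: 1000 W × 12 h × 30 d = 360,000 Wh = 360 kWh
LED light strip: 29.9 W × 15 h × 30 d = 13,455 Wh = 13.46 kWh
refrigerator: 140 W × 9.85 h × 30 d = 41,370 Wh = 41.37 kWh
microwave oven: 817 W × 3.15 h × 30 d = 77,206 Wh = 77.21 kWh
television: 95.6 W × 13 h × 30 d = 37,284 Wh = 37.28 kWh
Total energy = 360 + 13.46 + 41.37 + 77.21 + 37.28 = 529.3 kWh
Cost = 529.3 kWh × €0.171 = €90.51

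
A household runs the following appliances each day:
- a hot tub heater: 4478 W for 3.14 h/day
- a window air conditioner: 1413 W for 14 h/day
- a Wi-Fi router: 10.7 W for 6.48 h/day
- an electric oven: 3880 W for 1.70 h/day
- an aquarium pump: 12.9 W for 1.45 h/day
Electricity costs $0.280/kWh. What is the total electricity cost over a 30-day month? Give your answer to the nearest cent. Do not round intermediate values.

hot tub heater: 4478 W × 3.14 h × 30 d = 421,828 Wh = 421.8 kWh
window air conditioner: 1413 W × 14 h × 30 d = 593,460 Wh = 593.5 kWh
Wi-Fi router: 10.7 W × 6.48 h × 30 d = 2,080 Wh = 2.08 kWh
electric oven: 3880 W × 1.70 h × 30 d = 197,880 Wh = 197.9 kWh
aquarium pump: 12.9 W × 1.45 h × 30 d = 561 Wh = 0.5611 kWh
Total energy = 421.8 + 593.5 + 2.08 + 197.9 + 0.5611 = 1,216 kWh
Cost = 1,216 kWh × $0.280 = $340.43

$340.43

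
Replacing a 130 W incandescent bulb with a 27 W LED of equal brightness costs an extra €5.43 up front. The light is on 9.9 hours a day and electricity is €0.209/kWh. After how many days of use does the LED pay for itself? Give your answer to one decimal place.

Power saved = 130 − 27 = 103 W
Daily energy saved = 103 W × 9.9 h = 1020 Wh = 1.0197 kWh
Daily savings = 1.0197 × €0.209 = €0.2131
Payback = €5.43 / €0.2131 per day = 25.48 days

25.5 days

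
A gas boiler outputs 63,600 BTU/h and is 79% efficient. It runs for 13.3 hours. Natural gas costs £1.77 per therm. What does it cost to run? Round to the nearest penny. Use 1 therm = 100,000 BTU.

£18.95

Heat delivered = 63,600 BTU/h × 13.3 h = 845,880 BTU
Gas input = 845,880 / 0.79 = 1,070,734 BTU
= 1,070,734 / 100,000 = 10.71 therm
Cost = 10.71 × £1.77/therm = £18.95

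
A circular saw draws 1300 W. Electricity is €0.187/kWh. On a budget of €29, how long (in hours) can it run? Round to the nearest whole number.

119 h

Energy budget = €29 / €0.187 per kWh = 155.1 kWh = 155,080 Wh
Runtime = 155,080 Wh / 1300 W = 119.3 h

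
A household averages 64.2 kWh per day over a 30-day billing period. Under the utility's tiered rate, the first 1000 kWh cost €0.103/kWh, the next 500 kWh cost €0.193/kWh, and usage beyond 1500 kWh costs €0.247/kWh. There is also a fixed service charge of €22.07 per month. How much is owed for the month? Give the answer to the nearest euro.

Usage = 64.2 kWh/day × 30 days = 1926 kWh
First 1000 kWh × €0.103 = €103.00
Next 500 kWh × €0.193 = €96.50
Remaining 426 kWh × €0.247 = €105.22
Energy charge = €304.72; + service €22.07 = €326.79 ≈ €327

€327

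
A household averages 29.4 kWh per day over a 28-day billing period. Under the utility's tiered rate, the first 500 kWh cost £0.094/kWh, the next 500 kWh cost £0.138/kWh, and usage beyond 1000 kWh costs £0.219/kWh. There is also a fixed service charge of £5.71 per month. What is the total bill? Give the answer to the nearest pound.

Usage = 29.4 kWh/day × 28 days = 823.2 kWh
First 500 kWh × £0.094 = £47.00
Next 323.2 kWh × £0.138 = £44.60
Remaining tier: 0 kWh (not reached)
Energy charge = £91.60; + service £5.71 = £97.31 ≈ £97

£97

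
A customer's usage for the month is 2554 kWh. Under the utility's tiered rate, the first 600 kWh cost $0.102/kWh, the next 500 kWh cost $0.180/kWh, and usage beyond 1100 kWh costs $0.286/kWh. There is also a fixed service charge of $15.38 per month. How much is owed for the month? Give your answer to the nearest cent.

$582.42

First 600 kWh × $0.102 = $61.20
Next 500 kWh × $0.180 = $90.00
Remaining 1454 kWh × $0.286 = $415.84
Energy charge = $567.04; + service $15.38 = $582.42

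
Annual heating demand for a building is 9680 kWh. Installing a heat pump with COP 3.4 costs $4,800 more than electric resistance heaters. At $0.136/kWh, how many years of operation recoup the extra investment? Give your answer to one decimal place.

Resistance: 9680 kWh × $0.136 = $1,316.48/yr
Heat pump: 9680 / 3.4 = 2847 kWh in → × $0.136 = $387.20/yr
Annual savings = $929.28
Payback = $4,800 / $929.28 = 5.17 years

5.2 years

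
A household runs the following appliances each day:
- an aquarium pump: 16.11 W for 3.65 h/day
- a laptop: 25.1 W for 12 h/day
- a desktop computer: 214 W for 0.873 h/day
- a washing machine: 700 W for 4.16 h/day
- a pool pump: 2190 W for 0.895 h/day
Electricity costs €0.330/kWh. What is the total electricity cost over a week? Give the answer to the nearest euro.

aquarium pump: 16.11 W × 3.65 h × 7 d = 412 Wh = 0.4116 kWh
laptop: 25.1 W × 12 h × 7 d = 2,108 Wh = 2.108 kWh
desktop computer: 214 W × 0.873 h × 7 d = 1,308 Wh = 1.308 kWh
washing machine: 700 W × 4.16 h × 7 d = 20,384 Wh = 20.38 kWh
pool pump: 2190 W × 0.895 h × 7 d = 13,720 Wh = 13.72 kWh
Total energy = 0.4116 + 2.108 + 1.308 + 20.38 + 13.72 = 37.93 kWh
Cost = 37.93 kWh × €0.330 = €12.52 ≈ €13

€13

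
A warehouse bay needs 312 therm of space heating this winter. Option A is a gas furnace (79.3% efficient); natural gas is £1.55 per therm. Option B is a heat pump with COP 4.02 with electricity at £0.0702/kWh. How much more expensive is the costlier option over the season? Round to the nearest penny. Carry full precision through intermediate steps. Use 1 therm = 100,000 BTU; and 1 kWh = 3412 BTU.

Heat load = 312 therm × 100,000 = 31,200,000 BTU
Gas: input = 31,200,000 / 0.793 = 39,344,262 BTU = 393.4 therm → 393.4 × £1.55 = £609.84
Heat pump: 31,200,000 BTU / 3412 = 9,144 kWh heat; / 4.02 = 2,275 kWh in → × £0.0702 = £159.68
Difference = |£609.84 − £159.68| = £450.15

£450.15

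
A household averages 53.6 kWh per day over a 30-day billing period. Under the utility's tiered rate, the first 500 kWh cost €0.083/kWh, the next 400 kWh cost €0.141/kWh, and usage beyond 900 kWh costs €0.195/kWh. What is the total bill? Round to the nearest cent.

€235.96

Usage = 53.6 kWh/day × 30 days = 1608 kWh
First 500 kWh × €0.083 = €41.50
Next 400 kWh × €0.141 = €56.40
Remaining 708 kWh × €0.195 = €138.06
Total = €235.96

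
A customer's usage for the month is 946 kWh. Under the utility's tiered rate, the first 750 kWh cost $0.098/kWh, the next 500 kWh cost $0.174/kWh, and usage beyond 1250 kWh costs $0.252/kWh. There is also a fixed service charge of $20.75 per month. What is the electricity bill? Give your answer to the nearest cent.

$128.35

First 750 kWh × $0.098 = $73.50
Next 196 kWh × $0.174 = $34.10
Remaining tier: 0 kWh (not reached)
Energy charge = $107.60; + service $20.75 = $128.35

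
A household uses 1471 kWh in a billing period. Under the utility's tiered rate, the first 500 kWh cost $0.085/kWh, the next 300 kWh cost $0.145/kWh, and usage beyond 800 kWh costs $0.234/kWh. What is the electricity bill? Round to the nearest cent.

$243.01

First 500 kWh × $0.085 = $42.50
Next 300 kWh × $0.145 = $43.50
Remaining 671 kWh × $0.234 = $157.01
Total = $243.01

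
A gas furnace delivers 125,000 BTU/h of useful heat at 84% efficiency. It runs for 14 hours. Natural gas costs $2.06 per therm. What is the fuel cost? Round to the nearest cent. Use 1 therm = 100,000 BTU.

$42.92

Heat delivered = 125,000 BTU/h × 14 h = 1,750,000 BTU
Gas input = 1,750,000 / 0.840 = 2,083,333 BTU
= 2,083,333 / 100,000 = 20.83 therm
Cost = 20.83 × $2.06/therm = $42.92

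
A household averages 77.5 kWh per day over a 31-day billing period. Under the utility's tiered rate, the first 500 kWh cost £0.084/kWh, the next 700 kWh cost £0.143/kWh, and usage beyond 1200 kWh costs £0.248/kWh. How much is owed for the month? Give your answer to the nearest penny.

Usage = 77.5 kWh/day × 31 days = 2402.5 kWh
First 500 kWh × £0.084 = £42.00
Next 700 kWh × £0.143 = £100.10
Remaining 1202.5 kWh × £0.248 = £298.22
Total = £440.32

£440.32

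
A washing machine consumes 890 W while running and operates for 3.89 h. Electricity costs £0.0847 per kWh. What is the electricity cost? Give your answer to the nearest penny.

Energy = 890 W × 3.89 h = 3,462 Wh = 3.462 kWh
Cost = 3.462 kWh × £0.0847/kWh = £0.29

£0.29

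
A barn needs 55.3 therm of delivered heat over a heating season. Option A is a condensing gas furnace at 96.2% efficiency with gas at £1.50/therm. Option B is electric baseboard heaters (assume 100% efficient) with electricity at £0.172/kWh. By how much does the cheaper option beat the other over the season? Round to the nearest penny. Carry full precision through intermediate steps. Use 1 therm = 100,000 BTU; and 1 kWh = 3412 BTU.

Heat load = 55.3 therm × 100,000 = 5,530,000 BTU
Gas: input = 5,530,000 / 0.962 = 5,748,441 BTU = 57.48 therm → 57.48 × £1.50 = £86.23
Electric: 5,530,000 BTU / 3412 = 1,621 kWh → × £0.172 = £278.77
Difference = |£86.23 − £278.77| = £192.54

£192.54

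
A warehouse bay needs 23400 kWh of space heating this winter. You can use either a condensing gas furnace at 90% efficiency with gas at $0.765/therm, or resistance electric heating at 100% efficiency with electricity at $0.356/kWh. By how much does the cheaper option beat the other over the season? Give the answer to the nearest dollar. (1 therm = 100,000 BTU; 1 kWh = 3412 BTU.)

Heat load = 23400 kWh × 3412 = 79,840,800 BTU
Gas: input = 79,840,800 / 0.90 = 88,712,000 BTU = 887.1 therm → 887.1 × $0.765 = $678.65
Electric: 79,840,800 BTU / 3412 = 23,400 kWh → × $0.356 = $8,330.40
Difference = |$678.65 − $8,330.40| = $7,651.75 ≈ $7652

$7652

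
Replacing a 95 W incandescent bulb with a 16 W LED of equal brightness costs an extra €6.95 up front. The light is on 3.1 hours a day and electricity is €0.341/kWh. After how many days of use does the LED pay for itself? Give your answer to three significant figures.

Power saved = 95 − 16 = 79 W
Daily energy saved = 79 W × 3.1 h = 244.9 Wh = 0.2449 kWh
Daily savings = 0.2449 × €0.341 = €0.0835
Payback = €6.95 / €0.0835 per day = 83.22 days

83.2 days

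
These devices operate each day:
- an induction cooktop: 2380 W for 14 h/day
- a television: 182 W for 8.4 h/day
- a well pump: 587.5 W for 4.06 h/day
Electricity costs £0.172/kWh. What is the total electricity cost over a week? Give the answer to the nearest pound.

induction cooktop: 2380 W × 14 h × 7 d = 233,240 Wh = 233.2 kWh
television: 182 W × 8.4 h × 7 d = 10,702 Wh = 10.7 kWh
well pump: 587.5 W × 4.06 h × 7 d = 16,697 Wh = 16.7 kWh
Total energy = 233.2 + 10.7 + 16.7 = 260.6 kWh
Cost = 260.6 kWh × £0.172 = £44.83 ≈ £45

£45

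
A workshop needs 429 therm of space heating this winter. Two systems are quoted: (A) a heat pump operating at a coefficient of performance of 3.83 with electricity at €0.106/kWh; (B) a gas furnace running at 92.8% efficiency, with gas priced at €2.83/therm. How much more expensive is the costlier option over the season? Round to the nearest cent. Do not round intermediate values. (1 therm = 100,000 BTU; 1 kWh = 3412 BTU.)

€960.28

Heat load = 429 therm × 100,000 = 42,900,000 BTU
Gas: input = 42,900,000 / 0.928 = 46,228,448 BTU = 462.3 therm → 462.3 × €2.83 = €1,308.27
Heat pump: 42,900,000 BTU / 3412 = 12,570 kWh heat; / 3.83 = 3,283 kWh in → × €0.106 = €347.98
Difference = |€1,308.27 − €347.98| = €960.28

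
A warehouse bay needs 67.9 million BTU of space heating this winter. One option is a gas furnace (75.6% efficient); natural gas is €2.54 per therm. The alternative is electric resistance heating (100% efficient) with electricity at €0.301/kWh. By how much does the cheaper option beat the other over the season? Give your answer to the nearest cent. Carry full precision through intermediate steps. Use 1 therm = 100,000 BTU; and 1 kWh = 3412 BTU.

€3708.71

Heat load = 67.9 × 10⁶ BTU = 67,900,000 BTU
Gas: input = 67,900,000 / 0.756 = 89,814,815 BTU = 898.1 therm → 898.1 × €2.54 = €2,281.30
Electric: 67,900,000 BTU / 3412 = 19,900 kWh → × €0.301 = €5,990.01
Difference = |€2,281.30 − €5,990.01| = €3,708.71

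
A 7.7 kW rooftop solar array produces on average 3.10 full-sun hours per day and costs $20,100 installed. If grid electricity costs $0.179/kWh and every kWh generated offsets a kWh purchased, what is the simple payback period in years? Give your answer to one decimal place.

Daily generation = 7.7 kW × 3.10 h = 23.87 kWh
Annual generation = 23.87 × 365 = 8712.6 kWh
Annual savings = 8712.6 × $0.179 = $1,559.55
Payback = $20,100 / $1,559.55 = 12.9 years

12.9 years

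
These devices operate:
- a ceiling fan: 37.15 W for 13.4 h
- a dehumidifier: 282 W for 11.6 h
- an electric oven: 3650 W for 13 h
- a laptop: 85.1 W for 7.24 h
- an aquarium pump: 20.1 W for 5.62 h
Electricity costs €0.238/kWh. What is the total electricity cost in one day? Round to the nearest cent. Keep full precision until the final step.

€12.36

ceiling fan: 37.15 W × 13.4 h = 498 Wh = 0.4978 kWh
dehumidifier: 282 W × 11.6 h = 3,271 Wh = 3.271 kWh
electric oven: 3650 W × 13 h = 47,450 Wh = 47.45 kWh
laptop: 85.1 W × 7.24 h = 616 Wh = 0.6161 kWh
aquarium pump: 20.1 W × 5.62 h = 113 Wh = 0.113 kWh
Total energy = 0.4978 + 3.271 + 47.45 + 0.6161 + 0.113 = 51.95 kWh
Cost = 51.95 kWh × €0.238 = €12.36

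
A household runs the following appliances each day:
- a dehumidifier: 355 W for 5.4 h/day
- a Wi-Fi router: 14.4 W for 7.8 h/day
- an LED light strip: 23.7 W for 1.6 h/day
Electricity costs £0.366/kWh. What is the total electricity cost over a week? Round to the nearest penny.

dehumidifier: 355 W × 5.4 h × 7 d = 13,419 Wh = 13.42 kWh
Wi-Fi router: 14.4 W × 7.8 h × 7 d = 786 Wh = 0.7862 kWh
LED light strip: 23.7 W × 1.6 h × 7 d = 265 Wh = 0.2654 kWh
Total energy = 13.42 + 0.7862 + 0.2654 = 14.47 kWh
Cost = 14.47 kWh × £0.366 = £5.30

£5.30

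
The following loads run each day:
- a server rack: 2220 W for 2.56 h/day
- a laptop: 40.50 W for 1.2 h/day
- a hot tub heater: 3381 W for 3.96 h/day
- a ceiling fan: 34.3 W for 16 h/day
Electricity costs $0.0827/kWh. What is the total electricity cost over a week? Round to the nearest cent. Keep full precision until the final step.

server rack: 2220 W × 2.56 h × 7 d = 39,782 Wh = 39.78 kWh
laptop: 40.50 W × 1.2 h × 7 d = 340 Wh = 0.3402 kWh
hot tub heater: 3381 W × 3.96 h × 7 d = 93,721 Wh = 93.72 kWh
ceiling fan: 34.3 W × 16 h × 7 d = 3,842 Wh = 3.842 kWh
Total energy = 39.78 + 0.3402 + 93.72 + 3.842 = 137.7 kWh
Cost = 137.7 kWh × $0.0827 = $11.39

$11.39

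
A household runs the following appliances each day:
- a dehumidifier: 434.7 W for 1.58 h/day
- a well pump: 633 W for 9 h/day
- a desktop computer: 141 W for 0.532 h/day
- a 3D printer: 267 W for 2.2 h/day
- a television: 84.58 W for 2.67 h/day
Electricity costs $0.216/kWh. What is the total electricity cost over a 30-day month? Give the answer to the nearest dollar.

dehumidifier: 434.7 W × 1.58 h × 30 d = 20,605 Wh = 20.6 kWh
well pump: 633 W × 9 h × 30 d = 170,910 Wh = 170.9 kWh
desktop computer: 141 W × 0.532 h × 30 d = 2,250 Wh = 2.25 kWh
3D printer: 267 W × 2.2 h × 30 d = 17,622 Wh = 17.62 kWh
television: 84.58 W × 2.67 h × 30 d = 6,775 Wh = 6.775 kWh
Total energy = 20.6 + 170.9 + 2.25 + 17.62 + 6.775 = 218.2 kWh
Cost = 218.2 kWh × $0.216 = $47.12 ≈ $47

$47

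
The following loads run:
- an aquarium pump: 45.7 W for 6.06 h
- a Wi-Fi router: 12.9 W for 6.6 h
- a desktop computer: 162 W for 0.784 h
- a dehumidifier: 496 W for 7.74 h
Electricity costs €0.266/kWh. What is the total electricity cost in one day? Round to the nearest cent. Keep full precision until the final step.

aquarium pump: 45.7 W × 6.06 h = 277 Wh = 0.2769 kWh
Wi-Fi router: 12.9 W × 6.6 h = 85 Wh = 0.08514 kWh
desktop computer: 162 W × 0.784 h = 127 Wh = 0.127 kWh
dehumidifier: 496 W × 7.74 h = 3,839 Wh = 3.839 kWh
Total energy = 0.2769 + 0.08514 + 0.127 + 3.839 = 4.328 kWh
Cost = 4.328 kWh × €0.266 = €1.15

€1.15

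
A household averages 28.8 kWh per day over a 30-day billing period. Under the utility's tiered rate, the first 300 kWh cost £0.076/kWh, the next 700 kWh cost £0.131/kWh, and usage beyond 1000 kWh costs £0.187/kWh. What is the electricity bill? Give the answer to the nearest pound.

£97

Usage = 28.8 kWh/day × 30 days = 864 kWh
First 300 kWh × £0.076 = £22.80
Next 564 kWh × £0.131 = £73.88
Remaining tier: 0 kWh (not reached)
Total = £96.68 ≈ £97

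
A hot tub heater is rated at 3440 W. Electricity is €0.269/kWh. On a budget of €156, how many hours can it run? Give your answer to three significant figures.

Energy budget = €156 / €0.269 per kWh = 579.9 kWh = 579,926 Wh
Runtime = 579,926 Wh / 3440 W = 168.6 h

169 h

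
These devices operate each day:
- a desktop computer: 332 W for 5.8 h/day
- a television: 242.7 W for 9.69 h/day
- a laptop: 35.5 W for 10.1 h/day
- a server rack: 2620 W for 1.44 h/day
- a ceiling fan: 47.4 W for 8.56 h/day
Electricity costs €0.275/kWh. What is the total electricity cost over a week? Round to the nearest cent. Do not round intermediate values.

€16.97

desktop computer: 332 W × 5.8 h × 7 d = 13,479 Wh = 13.48 kWh
television: 242.7 W × 9.69 h × 7 d = 16,462 Wh = 16.46 kWh
laptop: 35.5 W × 10.1 h × 7 d = 2,510 Wh = 2.51 kWh
server rack: 2620 W × 1.44 h × 7 d = 26,410 Wh = 26.41 kWh
ceiling fan: 47.4 W × 8.56 h × 7 d = 2,840 Wh = 2.84 kWh
Total energy = 13.48 + 16.46 + 2.51 + 26.41 + 2.84 = 61.7 kWh
Cost = 61.7 kWh × €0.275 = €16.97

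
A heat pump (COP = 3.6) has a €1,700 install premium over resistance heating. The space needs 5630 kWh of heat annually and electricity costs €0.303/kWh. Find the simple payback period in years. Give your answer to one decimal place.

1.4 years

Resistance: 5630 kWh × €0.303 = €1,705.89/yr
Heat pump: 5630 / 3.6 = 1564 kWh in → × €0.303 = €473.86/yr
Annual savings = €1,232.03
Payback = €1,700 / €1,232.03 = 1.38 years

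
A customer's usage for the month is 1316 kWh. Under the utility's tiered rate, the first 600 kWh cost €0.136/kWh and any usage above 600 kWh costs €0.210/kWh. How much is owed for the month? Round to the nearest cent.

First 600 kWh × €0.136 = €81.60
Remaining 716 kWh × €0.210 = €150.36
Total = €231.96

€231.96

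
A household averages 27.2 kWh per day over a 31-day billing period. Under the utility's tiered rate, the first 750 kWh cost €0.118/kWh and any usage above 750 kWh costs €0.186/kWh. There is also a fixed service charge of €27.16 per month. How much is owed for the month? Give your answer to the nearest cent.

Usage = 27.2 kWh/day × 31 days = 843.2 kWh
First 750 kWh × €0.118 = €88.50
Remaining 93.2 kWh × €0.186 = €17.34
Energy charge = €105.84; + service €27.16 = €133.00

€133.00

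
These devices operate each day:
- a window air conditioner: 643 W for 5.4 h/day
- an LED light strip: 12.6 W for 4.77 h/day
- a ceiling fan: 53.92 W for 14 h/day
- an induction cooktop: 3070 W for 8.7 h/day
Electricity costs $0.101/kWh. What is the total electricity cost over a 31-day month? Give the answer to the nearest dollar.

$97

window air conditioner: 643 W × 5.4 h × 31 d = 107,638 Wh = 107.6 kWh
LED light strip: 12.6 W × 4.77 h × 31 d = 1,863 Wh = 1.863 kWh
ceiling fan: 53.92 W × 14 h × 31 d = 23,401 Wh = 23.4 kWh
induction cooktop: 3070 W × 8.7 h × 31 d = 827,979 Wh = 828 kWh
Total energy = 107.6 + 1.863 + 23.4 + 828 = 960.9 kWh
Cost = 960.9 kWh × $0.101 = $97.05 ≈ $97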